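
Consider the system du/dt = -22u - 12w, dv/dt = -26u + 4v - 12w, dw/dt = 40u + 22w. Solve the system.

u(t) = -K_1e^(2t) - 3K_3e^(-2t), v(t) = -K_1e^(2t) + K_2e^(4t) - 3K_3e^(-2t), w(t) = 2K_1e^(2t) + 5K_3e^(-2t)

Coefficient matrix A = [[-22, 0, -12], [-26, 4, -12], [40, 0, 22]].
det(A - λI) = 0 gives eigenvalues λ = 2, 4, -2.
For λ=2: eigenvector (-1,-1,2).
For λ=4: eigenvector (0,1,0).
For λ=-2: eigenvector (-3,-3,5).
General solution: K_1e^(2t)(-1,-1,2) + K_2e^(4t)(0,1,0) + K_3e^(-2t)(-3,-3,5).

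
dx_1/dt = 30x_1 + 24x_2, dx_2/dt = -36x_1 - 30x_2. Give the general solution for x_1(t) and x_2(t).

x_1(t) = -2C_1e^(-6t) - C_2e^(6t), x_2(t) = 3C_1e^(-6t) + C_2e^(6t)

Coefficient matrix A = [[30, 24], [-36, -30]].
Characteristic polynomial det(A - λI) = λ^2 - 36 = 0.
Eigenvalues λ = -6, 6.
For λ=-6: (A-λI) row 1 is [36, 24], so an eigenvector is (-2, 3).
For λ=6: (A-λI) row 1 is [24, 24], so an eigenvector is (-1, 1).
General solution: C_1e^(-6t)(-2,3) + C_2e^(6t)(-1,1).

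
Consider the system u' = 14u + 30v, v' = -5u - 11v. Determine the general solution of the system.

Coefficient matrix A = [[14, 30], [-5, -11]].
Characteristic polynomial det(A - λI) = λ^2 - 3λ - 4 = 0.
Eigenvalues λ = 4, -1.
For λ=4: (A-λI) row 1 is [10, 30], so an eigenvector is (3, -1).
For λ=-1: (A-λI) row 1 is [15, 30], so an eigenvector is (2, -1).
General solution: c_1e^(4t)(3,-1) + c_2e^(-t)(2,-1).

u(t) = 3c_1e^(4t) + 2c_2e^(-t), v(t) = -c_1e^(4t) - c_2e^(-t)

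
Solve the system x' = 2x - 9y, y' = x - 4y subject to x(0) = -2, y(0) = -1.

Coefficient matrix A = [[2, -9], [1, -4]].
Characteristic polynomial det(A - λI) = λ^2 + 2λ + 1 = 0.
Single eigenvalue λ = -1 with algebraic multiplicity 2.
Eigenvector v = (-3,-1); generalized eigenvector w with (A-λI)w=v is (-1,0).
General solution: e^(-t)[c_1·v + c_2·(t·v + w)].
Applying x(0)=-2, y(0)=-1 gives c_1=1, c_2=-1.

x(t) = 3te^(-t) - 2e^(-t), y(t) = te^(-t) - e^(-t)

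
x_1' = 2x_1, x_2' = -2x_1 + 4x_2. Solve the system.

Coefficient matrix A = [[2, 0], [-2, 4]].
Characteristic polynomial det(A - λI) = λ^2 - 6λ + 8 = 0.
Eigenvalues λ = 2, 4.
For λ=2: (A-λI) row 2 is [-2, 2], so an eigenvector is (1, 1).
For λ=4: (A-λI) row 1 is [-2, 0], so an eigenvector is (0, -1).
General solution: c_1e^(2t)(1,1) + c_2e^(4t)(0,-1).

x_1(t) = c_1e^(2t), x_2(t) = c_1e^(2t) - c_2e^(4t)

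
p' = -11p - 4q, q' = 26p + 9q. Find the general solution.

p(t) = K_1e^(-t)sin(2t) + K_1e^(-t)cos(2t) + K_2e^(-t)sin(2t) - K_2e^(-t)cos(2t), q(t) = -2K_1e^(-t)sin(2t) - 3K_1e^(-t)cos(2t) - 3K_2e^(-t)sin(2t) + 2K_2e^(-t)cos(2t)

Coefficient matrix A = [[-11, -4], [26, 9]].
Characteristic polynomial det(A - λI) = λ^2 + 2λ + 5 = 0.
Eigenvalues λ = -1 ± 2i (complex conjugate pair).
For λ=-1+2i: an eigenvector is (1,-3) - i(1,-2) = (1 - i, -3 + 2i).
A real fundamental pair from Re and Im of e^((-1+2i)t)v: X_1 = e^(-t)(cos(2t)·(1,-3) + sin(2t)·(1,-2)), X_2 = e^(-t)(sin(2t)·(1,-3) - cos(2t)·(1,-2)).
General solution: K_1X_1 + K_2X_2.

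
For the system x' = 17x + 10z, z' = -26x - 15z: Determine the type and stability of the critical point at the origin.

A = [[17,10],[-26,-15]]; det(A-λI) = λ^2 - 2λ + 5.
λ = 1 ± 2i: positive real part.

unstable spiral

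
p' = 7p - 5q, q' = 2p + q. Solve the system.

p(t) = K_1e^(4t)sin(t) + 2K_1e^(4t)cos(t) + 2K_2e^(4t)sin(t) - K_2e^(4t)cos(t), q(t) = K_1e^(4t)sin(t) + K_1e^(4t)cos(t) + K_2e^(4t)sin(t) - K_2e^(4t)cos(t)

Coefficient matrix A = [[7, -5], [2, 1]].
Characteristic polynomial det(A - λI) = λ^2 - 8λ + 17 = 0.
Eigenvalues λ = 4 ± i (complex conjugate pair).
For λ=4+i: an eigenvector is (2,1) - i(1,1) = (2 - i, 1 - i).
A real fundamental pair from Re and Im of e^((4+i)t)v: X_1 = e^(4t)(cos(t)·(2,1) + sin(t)·(1,1)), X_2 = e^(4t)(sin(t)·(2,1) - cos(t)·(1,1)).
General solution: K_1X_1 + K_2X_2.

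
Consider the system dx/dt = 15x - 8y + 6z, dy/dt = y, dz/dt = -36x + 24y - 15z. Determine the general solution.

x(t) = -c_1e^(-3t) - 2c_2e^(t) + c_3e^(3t), y(t) = c_2e^(t), z(t) = 3c_1e^(-3t) + 6c_2e^(t) - 2c_3e^(3t)

Coefficient matrix A = [[15, -8, 6], [0, 1, 0], [-36, 24, -15]].
det(A - λI) = 0 gives eigenvalues λ = -3, 1, 3.
For λ=-3: eigenvector (-1,0,3).
For λ=1: eigenvector (-2,1,6).
For λ=3: eigenvector (1,0,-2).
General solution: c_1e^(-3t)(-1,0,3) + c_2e^(t)(-2,1,6) + c_3e^(3t)(1,0,-2).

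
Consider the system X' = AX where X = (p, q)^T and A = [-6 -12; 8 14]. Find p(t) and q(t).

p(t) = -3C_1e^(2t) - C_2e^(6t), q(t) = 2C_1e^(2t) + C_2e^(6t)

Coefficient matrix A = [[-6, -12], [8, 14]].
Characteristic polynomial det(A - λI) = λ^2 - 8λ + 12 = 0.
Eigenvalues λ = 2, 6.
For λ=2: (A-λI) row 1 is [-8, -12], so an eigenvector is (-3, 2).
For λ=6: (A-λI) row 1 is [-12, -12], so an eigenvector is (-1, 1).
General solution: C_1e^(2t)(-3,2) + C_2e^(6t)(-1,1).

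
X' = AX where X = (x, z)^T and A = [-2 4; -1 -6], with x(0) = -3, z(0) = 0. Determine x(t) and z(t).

Coefficient matrix A = [[-2, 4], [-1, -6]].
Characteristic polynomial det(A - λI) = λ^2 + 8λ + 16 = 0.
Single eigenvalue λ = -4 with algebraic multiplicity 2.
Eigenvector v = (-2,1); generalized eigenvector w with (A-λI)w=v is (-3,1).
General solution: e^(-4t)[C_1·v + C_2·(t·v + w)].
Applying x(0)=-3, z(0)=0 gives C_1=-3, C_2=3.

x(t) = -6te^(-4t) - 3e^(-4t), z(t) = 3te^(-4t)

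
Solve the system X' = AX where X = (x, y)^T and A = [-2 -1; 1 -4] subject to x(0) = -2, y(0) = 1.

x(t) = -3te^(-3t) - 2e^(-3t), y(t) = -3te^(-3t) + e^(-3t)

Coefficient matrix A = [[-2, -1], [1, -4]].
Characteristic polynomial det(A - λI) = λ^2 + 6λ + 9 = 0.
Single eigenvalue λ = -3 with algebraic multiplicity 2.
Eigenvector v = (1,1); generalized eigenvector w with (A-λI)w=v is (2,1).
General solution: e^(-3t)[c_1·v + c_2·(t·v + w)].
Applying x(0)=-2, y(0)=1 gives c_1=4, c_2=-3.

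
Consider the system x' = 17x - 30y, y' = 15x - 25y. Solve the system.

Coefficient matrix A = [[17, -30], [15, -25]].
Characteristic polynomial det(A - λI) = λ^2 + 8λ + 25 = 0.
Eigenvalues λ = -4 ± 3i (complex conjugate pair).
For λ=-4+3i: an eigenvector is (3,2) - i(1,1) = (3 - i, 2 - i).
A real fundamental pair from Re and Im of e^((-4+3i)t)v: X_1 = e^(-4t)(cos(3t)·(3,2) + sin(3t)·(1,1)), X_2 = e^(-4t)(sin(3t)·(3,2) - cos(3t)·(1,1)).
General solution: C_1X_1 + C_2X_2.

x(t) = C_1e^(-4t)sin(3t) + 3C_1e^(-4t)cos(3t) + 3C_2e^(-4t)sin(3t) - C_2e^(-4t)cos(3t), y(t) = C_1e^(-4t)sin(3t) + 2C_1e^(-4t)cos(3t) + 2C_2e^(-4t)sin(3t) - C_2e^(-4t)cos(3t)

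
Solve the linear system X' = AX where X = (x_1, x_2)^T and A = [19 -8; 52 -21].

Coefficient matrix A = [[19, -8], [52, -21]].
Characteristic polynomial det(A - λI) = λ^2 + 2λ + 17 = 0.
Eigenvalues λ = -1 ± 4i (complex conjugate pair).
For λ=-1+4i: an eigenvector is (-1,-3) - i(1,2) = (-1 - i, -3 - 2i).
A real fundamental pair from Re and Im of e^((-1+4i)t)v: X_1 = e^(-t)(cos(4t)·(-1,-3) + sin(4t)·(1,2)), X_2 = e^(-t)(sin(4t)·(-1,-3) - cos(4t)·(1,2)).
General solution: C_1X_1 + C_2X_2.

x_1(t) = C_1e^(-t)sin(4t) - C_1e^(-t)cos(4t) - C_2e^(-t)sin(4t) - C_2e^(-t)cos(4t), x_2(t) = 2C_1e^(-t)sin(4t) - 3C_1e^(-t)cos(4t) - 3C_2e^(-t)sin(4t) - 2C_2e^(-t)cos(4t)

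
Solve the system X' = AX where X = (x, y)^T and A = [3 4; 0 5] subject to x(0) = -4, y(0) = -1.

x(t) = -2e^(5t) - 2e^(3t), y(t) = -e^(5t)

Coefficient matrix A = [[3, 4], [0, 5]].
Characteristic polynomial det(A - λI) = λ^2 - 8λ + 15 = 0.
Eigenvalues λ = 5, 3.
For λ=5: (A-λI) row 1 is [-2, 4], so an eigenvector is (2, 1).
For λ=3: (A-λI) row 1 is [0, 4], so an eigenvector is (1, 0).
General solution: c_1e^(5t)(2,1) + c_2e^(3t)(1,0).
Applying x(0)=-4, y(0)=-1 gives c_1=-1, c_2=-2.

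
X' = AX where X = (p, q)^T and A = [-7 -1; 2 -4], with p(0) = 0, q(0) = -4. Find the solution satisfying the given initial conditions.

Coefficient matrix A = [[-7, -1], [2, -4]].
Characteristic polynomial det(A - λI) = λ^2 + 11λ + 30 = 0.
Eigenvalues λ = -6, -5.
For λ=-6: (A-λI) row 1 is [-1, -1], so an eigenvector is (1, -1).
For λ=-5: (A-λI) row 1 is [-2, -1], so an eigenvector is (-1, 2).
General solution: c_1e^(-6t)(1,-1) + c_2e^(-5t)(-1,2).
Applying p(0)=0, q(0)=-4 gives c_1=-4, c_2=-4.

p(t) = 4e^(-5t) - 4e^(-6t), q(t) = -8e^(-5t) + 4e^(-6t)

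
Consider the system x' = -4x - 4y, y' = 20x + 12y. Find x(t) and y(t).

x(t) = c_1e^(4t)sin(4t) - c_2e^(4t)cos(4t), y(t) = -2c_1e^(4t)sin(4t) - c_1e^(4t)cos(4t) - c_2e^(4t)sin(4t) + 2c_2e^(4t)cos(4t)

Coefficient matrix A = [[-4, -4], [20, 12]].
Characteristic polynomial det(A - λI) = λ^2 - 8λ + 32 = 0.
Eigenvalues λ = 4 ± 4i (complex conjugate pair).
For λ=4+4i: an eigenvector is (0,-1) - i(1,-2) = (0 - i, -1 + 2i).
A real fundamental pair from Re and Im of e^((4+4i)t)v: X_1 = e^(4t)(cos(4t)·(0,-1) + sin(4t)·(1,-2)), X_2 = e^(4t)(sin(4t)·(0,-1) - cos(4t)·(1,-2)).
General solution: c_1X_1 + c_2X_2.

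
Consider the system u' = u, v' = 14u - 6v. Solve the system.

u(t) = C_1e^(t), v(t) = 2C_1e^(t) - C_2e^(-6t)

Coefficient matrix A = [[1, 0], [14, -6]].
Characteristic polynomial det(A - λI) = λ^2 + 5λ - 6 = 0.
Eigenvalues λ = 1, -6.
For λ=1: (A-λI) row 2 is [14, -7], so an eigenvector is (1, 2).
For λ=-6: (A-λI) row 1 is [7, 0], so an eigenvector is (0, -1).
General solution: C_1e^(t)(1,2) + C_2e^(-6t)(0,-1).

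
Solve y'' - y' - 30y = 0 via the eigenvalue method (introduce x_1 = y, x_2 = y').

y(t) = K_1e^(-5t) + K_2e^(6t)

Let x_1 = y, x_2 = y'. Then x_1' = x_2 and x_2' = 30x_1 + x_2.
A = [[0,1],[30,1]]; det(A-λI) = λ^2 - λ - 30.
Eigenvalues λ = -5, 6 with eigenvectors (1,-5), (1,6).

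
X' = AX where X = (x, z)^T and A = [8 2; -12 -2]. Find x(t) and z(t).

x(t) = -C_1e^(2t) + C_2e^(4t), z(t) = 3C_1e^(2t) - 2C_2e^(4t)

Coefficient matrix A = [[8, 2], [-12, -2]].
Characteristic polynomial det(A - λI) = λ^2 - 6λ + 8 = 0.
Eigenvalues λ = 2, 4.
For λ=2: (A-λI) row 1 is [6, 2], so an eigenvector is (-1, 3).
For λ=4: (A-λI) row 1 is [4, 2], so an eigenvector is (1, -2).
General solution: C_1e^(2t)(-1,3) + C_2e^(4t)(1,-2).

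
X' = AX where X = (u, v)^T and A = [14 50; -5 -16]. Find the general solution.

Coefficient matrix A = [[14, 50], [-5, -16]].
Characteristic polynomial det(A - λI) = λ^2 + 2λ + 26 = 0.
Eigenvalues λ = -1 ± 5i (complex conjugate pair).
For λ=-1+5i: an eigenvector is (-3,1) - i(1,0) = (-3 - i, 1).
A real fundamental pair from Re and Im of e^((-1+5i)t)v: X_1 = e^(-t)(cos(5t)·(-3,1) + sin(5t)·(1,0)), X_2 = e^(-t)(sin(5t)·(-3,1) - cos(5t)·(1,0)).
General solution: c_1X_1 + c_2X_2.

u(t) = c_1e^(-t)sin(5t) - 3c_1e^(-t)cos(5t) - 3c_2e^(-t)sin(5t) - c_2e^(-t)cos(5t), v(t) = c_1e^(-t)cos(5t) + c_2e^(-t)sin(5t)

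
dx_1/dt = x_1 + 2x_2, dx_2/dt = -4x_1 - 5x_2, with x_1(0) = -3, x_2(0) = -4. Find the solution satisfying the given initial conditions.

x_1(t) = -10e^(-t) + 7e^(-3t), x_2(t) = 10e^(-t) - 14e^(-3t)

Coefficient matrix A = [[1, 2], [-4, -5]].
Characteristic polynomial det(A - λI) = λ^2 + 4λ + 3 = 0.
Eigenvalues λ = -3, -1.
For λ=-3: (A-λI) row 1 is [4, 2], so an eigenvector is (1, -2).
For λ=-1: (A-λI) row 1 is [2, 2], so an eigenvector is (1, -1).
General solution: c_1e^(-3t)(1,-2) + c_2e^(-t)(1,-1).
Applying x_1(0)=-3, x_2(0)=-4 gives c_1=7, c_2=-10.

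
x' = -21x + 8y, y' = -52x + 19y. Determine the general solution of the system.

Coefficient matrix A = [[-21, 8], [-52, 19]].
Characteristic polynomial det(A - λI) = λ^2 + 2λ + 17 = 0.
Eigenvalues λ = -1 ± 4i (complex conjugate pair).
For λ=-1+4i: an eigenvector is (1,3) - i(1,2) = (1 - i, 3 - 2i).
A real fundamental pair from Re and Im of e^((-1+4i)t)v: X_1 = e^(-t)(cos(4t)·(1,3) + sin(4t)·(1,2)), X_2 = e^(-t)(sin(4t)·(1,3) - cos(4t)·(1,2)).
General solution: C_1X_1 + C_2X_2.

x(t) = C_1e^(-t)sin(4t) + C_1e^(-t)cos(4t) + C_2e^(-t)sin(4t) - C_2e^(-t)cos(4t), y(t) = 2C_1e^(-t)sin(4t) + 3C_1e^(-t)cos(4t) + 3C_2e^(-t)sin(4t) - 2C_2e^(-t)cos(4t)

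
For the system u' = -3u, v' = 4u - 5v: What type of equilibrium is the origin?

stable node

A = [[-3,0],[4,-5]]; det(A-λI) = λ^2 + 8λ + 15.
λ = -3, -5: both negative.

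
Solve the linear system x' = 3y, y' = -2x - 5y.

x(t) = c_1e^(-3t) + 3c_2e^(-2t), y(t) = -c_1e^(-3t) - 2c_2e^(-2t)

Coefficient matrix A = [[0, 3], [-2, -5]].
Characteristic polynomial det(A - λI) = λ^2 + 5λ + 6 = 0.
Eigenvalues λ = -3, -2.
For λ=-3: (A-λI) row 1 is [3, 3], so an eigenvector is (1, -1).
For λ=-2: (A-λI) row 1 is [2, 3], so an eigenvector is (3, -2).
General solution: c_1e^(-3t)(1,-1) + c_2e^(-2t)(3,-2).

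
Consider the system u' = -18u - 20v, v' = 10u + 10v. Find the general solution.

u(t) = -K_1e^(-4t)sin(2t) + 3K_1e^(-4t)cos(2t) + 3K_2e^(-4t)sin(2t) + K_2e^(-4t)cos(2t), v(t) = K_1e^(-4t)sin(2t) - 2K_1e^(-4t)cos(2t) - 2K_2e^(-4t)sin(2t) - K_2e^(-4t)cos(2t)

Coefficient matrix A = [[-18, -20], [10, 10]].
Characteristic polynomial det(A - λI) = λ^2 + 8λ + 20 = 0.
Eigenvalues λ = -4 ± 2i (complex conjugate pair).
For λ=-4+2i: an eigenvector is (3,-2) - i(-1,1) = (3 + i, -2 - i).
A real fundamental pair from Re and Im of e^((-4+2i)t)v: X_1 = e^(-4t)(cos(2t)·(3,-2) + sin(2t)·(-1,1)), X_2 = e^(-4t)(sin(2t)·(3,-2) - cos(2t)·(-1,1)).
General solution: K_1X_1 + K_2X_2.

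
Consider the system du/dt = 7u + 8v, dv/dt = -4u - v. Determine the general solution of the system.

u(t) = -c_1e^(3t)sin(4t) + c_1e^(3t)cos(4t) + c_2e^(3t)sin(4t) + c_2e^(3t)cos(4t), v(t) = -c_1e^(3t)cos(4t) - c_2e^(3t)sin(4t)

Coefficient matrix A = [[7, 8], [-4, -1]].
Characteristic polynomial det(A - λI) = λ^2 - 6λ + 25 = 0.
Eigenvalues λ = 3 ± 4i (complex conjugate pair).
For λ=3+4i: an eigenvector is (1,-1) - i(-1,0) = (1 + i, -1).
A real fundamental pair from Re and Im of e^((3+4i)t)v: X_1 = e^(3t)(cos(4t)·(1,-1) + sin(4t)·(-1,0)), X_2 = e^(3t)(sin(4t)·(1,-1) - cos(4t)·(-1,0)).
General solution: c_1X_1 + c_2X_2.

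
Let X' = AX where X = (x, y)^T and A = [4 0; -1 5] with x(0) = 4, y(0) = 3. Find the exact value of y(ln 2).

32

A = [[4,0],[-1,5]]; eigenvalues λ = 4, 5.
Eigenvectors: (-1,-1) for λ=4, (0,1) for λ=5.
From the initial condition, c_1 = -4, c_2 = -1.
y(ln 2) = (-4)(2^4)(-1) + (-1)(2^5)(1) = 32.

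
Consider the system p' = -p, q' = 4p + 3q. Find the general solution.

p(t) = C_2e^(-t), q(t) = -C_1e^(3t) - C_2e^(-t)

Coefficient matrix A = [[-1, 0], [4, 3]].
Characteristic polynomial det(A - λI) = λ^2 - 2λ - 3 = 0.
Eigenvalues λ = 3, -1.
For λ=3: (A-λI) row 1 is [-4, 0], so an eigenvector is (0, -1).
For λ=-1: (A-λI) row 2 is [4, 4], so an eigenvector is (1, -1).
General solution: C_1e^(3t)(0,-1) + C_2e^(-t)(1,-1).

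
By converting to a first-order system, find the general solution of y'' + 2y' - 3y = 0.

y(t) = c_1e^(t) + c_2e^(-3t)

Let x_1 = y, x_2 = y'. Then x_1' = x_2 and x_2' = 3x_1 - 2x_2.
A = [[0,1],[3,-2]]; det(A-λI) = λ^2 + 2λ - 3.
Eigenvalues λ = 1, -3 with eigenvectors (1,1), (1,-3).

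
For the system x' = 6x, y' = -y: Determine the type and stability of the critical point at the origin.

A = [[6,0],[0,-1]]; det(A-λI) = λ^2 - 5λ - 6.
λ = -1, 6: opposite signs.

saddle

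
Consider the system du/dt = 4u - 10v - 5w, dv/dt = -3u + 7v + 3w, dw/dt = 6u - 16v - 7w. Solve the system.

u(t) = C_2e^(4t) + C_3e^(-t), v(t) = C_1e^(t) - C_2e^(4t), w(t) = -2C_1e^(t) + 2C_2e^(4t) + C_3e^(-t)

Coefficient matrix A = [[4, -10, -5], [-3, 7, 3], [6, -16, -7]].
det(A - λI) = 0 gives eigenvalues λ = 1, 4, -1.
For λ=1: eigenvector (0,1,-2).
For λ=4: eigenvector (1,-1,2).
For λ=-1: eigenvector (1,0,1).
General solution: C_1e^(t)(0,1,-2) + C_2e^(4t)(1,-1,2) + C_3e^(-t)(1,0,1).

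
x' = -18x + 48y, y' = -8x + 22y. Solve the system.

x(t) = -3C_1e^(-2t) - 2C_2e^(6t), y(t) = -C_1e^(-2t) - C_2e^(6t)

Coefficient matrix A = [[-18, 48], [-8, 22]].
Characteristic polynomial det(A - λI) = λ^2 - 4λ - 12 = 0.
Eigenvalues λ = -2, 6.
For λ=-2: (A-λI) row 1 is [-16, 48], so an eigenvector is (-3, -1).
For λ=6: (A-λI) row 1 is [-24, 48], so an eigenvector is (-2, -1).
General solution: C_1e^(-2t)(-3,-1) + C_2e^(6t)(-2,-1).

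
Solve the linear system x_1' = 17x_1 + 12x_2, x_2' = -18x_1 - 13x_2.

x_1(t) = -2K_1e^(-t) + K_2e^(5t), x_2(t) = 3K_1e^(-t) - K_2e^(5t)

Coefficient matrix A = [[17, 12], [-18, -13]].
Characteristic polynomial det(A - λI) = λ^2 - 4λ - 5 = 0.
Eigenvalues λ = -1, 5.
For λ=-1: (A-λI) row 1 is [18, 12], so an eigenvector is (-2, 3).
For λ=5: (A-λI) row 1 is [12, 12], so an eigenvector is (1, -1).
General solution: K_1e^(-t)(-2,3) + K_2e^(5t)(1,-1).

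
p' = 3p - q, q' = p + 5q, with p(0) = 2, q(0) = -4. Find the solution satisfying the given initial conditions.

p(t) = 2te^(4t) + 2e^(4t), q(t) = -2te^(4t) - 4e^(4t)

Coefficient matrix A = [[3, -1], [1, 5]].
Characteristic polynomial det(A - λI) = λ^2 - 8λ + 16 = 0.
Single eigenvalue λ = 4 with algebraic multiplicity 2.
Eigenvector v = (1,-1); generalized eigenvector w with (A-λI)w=v is (-3,2).
General solution: e^(4t)[C_1·v + C_2·(t·v + w)].
Applying p(0)=2, q(0)=-4 gives C_1=8, C_2=2.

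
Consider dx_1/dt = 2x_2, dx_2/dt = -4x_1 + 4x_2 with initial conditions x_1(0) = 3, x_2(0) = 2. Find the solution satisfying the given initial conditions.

x_1(t) = -e^(2t)sin(2t) + 3e^(2t)cos(2t), x_2(t) = -4e^(2t)sin(2t) + 2e^(2t)cos(2t)

Coefficient matrix A = [[0, 2], [-4, 4]].
Characteristic polynomial det(A - λI) = λ^2 - 4λ + 8 = 0.
Eigenvalues λ = 2 ± 2i (complex conjugate pair).
For λ=2+2i: an eigenvector is (-1,-1) - i(0,1) = (-1, -1 - i).
A real fundamental pair from Re and Im of e^((2+2i)t)v: X_1 = e^(2t)(cos(2t)·(-1,-1) + sin(2t)·(0,1)), X_2 = e^(2t)(sin(2t)·(-1,-1) - cos(2t)·(0,1)).
General solution: c_1X_1 + c_2X_2.
Applying x_1(0)=3, x_2(0)=2 gives c_1=-3, c_2=1.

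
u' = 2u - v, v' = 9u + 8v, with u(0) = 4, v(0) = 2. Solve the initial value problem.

Coefficient matrix A = [[2, -1], [9, 8]].
Characteristic polynomial det(A - λI) = λ^2 - 10λ + 25 = 0.
Single eigenvalue λ = 5 with algebraic multiplicity 2.
Eigenvector v = (1,-3); generalized eigenvector w with (A-λI)w=v is (0,-1).
General solution: e^(5t)[C_1·v + C_2·(t·v + w)].
Applying u(0)=4, v(0)=2 gives C_1=4, C_2=-14.

u(t) = -14te^(5t) + 4e^(5t), v(t) = 42te^(5t) + 2e^(5t)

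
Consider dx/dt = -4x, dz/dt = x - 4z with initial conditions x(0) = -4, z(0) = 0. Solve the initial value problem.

x(t) = -4e^(-4t), z(t) = -4te^(-4t)

Coefficient matrix A = [[-4, 0], [1, -4]].
Characteristic polynomial det(A - λI) = λ^2 + 8λ + 16 = 0.
Single eigenvalue λ = -4 with algebraic multiplicity 2.
Eigenvector v = (0,-1); generalized eigenvector w with (A-λI)w=v is (-1,2).
General solution: e^(-4t)[c_1·v + c_2·(t·v + w)].
Applying x(0)=-4, z(0)=0 gives c_1=8, c_2=4.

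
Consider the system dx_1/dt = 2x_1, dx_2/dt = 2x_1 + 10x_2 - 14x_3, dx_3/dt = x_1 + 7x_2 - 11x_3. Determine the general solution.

Coefficient matrix A = [[2, 0, 0], [2, 10, -14], [1, 7, -11]].
det(A - λI) = 0 gives eigenvalues λ = -4, 3, 2.
For λ=-4: eigenvector (0,1,1).
For λ=3: eigenvector (0,2,1).
For λ=2: eigenvector (1,-2,-1).
General solution: C_1e^(-4t)(0,1,1) + C_2e^(3t)(0,2,1) + C_3e^(2t)(1,-2,-1).

x_1(t) = C_3e^(2t), x_2(t) = C_1e^(-4t) + 2C_2e^(3t) - 2C_3e^(2t), x_3(t) = C_1e^(-4t) + C_2e^(3t) - C_3e^(2t)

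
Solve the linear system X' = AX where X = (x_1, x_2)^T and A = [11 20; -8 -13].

Coefficient matrix A = [[11, 20], [-8, -13]].
Characteristic polynomial det(A - λI) = λ^2 + 2λ + 17 = 0.
Eigenvalues λ = -1 ± 4i (complex conjugate pair).
For λ=-1+4i: an eigenvector is (-1,1) - i(2,-1) = (-1 - 2i, 1 + i).
A real fundamental pair from Re and Im of e^((-1+4i)t)v: X_1 = e^(-t)(cos(4t)·(-1,1) + sin(4t)·(2,-1)), X_2 = e^(-t)(sin(4t)·(-1,1) - cos(4t)·(2,-1)).
General solution: c_1X_1 + c_2X_2.

x_1(t) = 2c_1e^(-t)sin(4t) - c_1e^(-t)cos(4t) - c_2e^(-t)sin(4t) - 2c_2e^(-t)cos(4t), x_2(t) = -c_1e^(-t)sin(4t) + c_1e^(-t)cos(4t) + c_2e^(-t)sin(4t) + c_2e^(-t)cos(4t)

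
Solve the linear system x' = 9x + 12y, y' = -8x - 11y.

x(t) = -3C_1e^(t) + C_2e^(-3t), y(t) = 2C_1e^(t) - C_2e^(-3t)

Coefficient matrix A = [[9, 12], [-8, -11]].
Characteristic polynomial det(A - λI) = λ^2 + 2λ - 3 = 0.
Eigenvalues λ = 1, -3.
For λ=1: (A-λI) row 1 is [8, 12], so an eigenvector is (-3, 2).
For λ=-3: (A-λI) row 1 is [12, 12], so an eigenvector is (1, -1).
General solution: C_1e^(t)(-3,2) + C_2e^(-3t)(1,-1).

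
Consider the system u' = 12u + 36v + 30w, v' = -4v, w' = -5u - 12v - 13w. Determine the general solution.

Coefficient matrix A = [[12, 36, 30], [0, -4, 0], [-5, -12, -13]].
det(A - λI) = 0 gives eigenvalues λ = 2, -4, -3.
For λ=2: eigenvector (3,0,-1).
For λ=-4: eigenvector (-6,1,2).
For λ=-3: eigenvector (-2,0,1).
General solution: c_1e^(2t)(3,0,-1) + c_2e^(-4t)(-6,1,2) + c_3e^(-3t)(-2,0,1).

u(t) = 3c_1e^(2t) - 6c_2e^(-4t) - 2c_3e^(-3t), v(t) = c_2e^(-4t), w(t) = -c_1e^(2t) + 2c_2e^(-4t) + c_3e^(-3t)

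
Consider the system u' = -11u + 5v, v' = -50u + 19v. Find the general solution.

u(t) = K_1e^(4t)sin(5t) - K_2e^(4t)cos(5t), v(t) = 3K_1e^(4t)sin(5t) + K_1e^(4t)cos(5t) + K_2e^(4t)sin(5t) - 3K_2e^(4t)cos(5t)

Coefficient matrix A = [[-11, 5], [-50, 19]].
Characteristic polynomial det(A - λI) = λ^2 - 8λ + 41 = 0.
Eigenvalues λ = 4 ± 5i (complex conjugate pair).
For λ=4+5i: an eigenvector is (0,1) - i(1,3) = (0 - i, 1 - 3i).
A real fundamental pair from Re and Im of e^((4+5i)t)v: X_1 = e^(4t)(cos(5t)·(0,1) + sin(5t)·(1,3)), X_2 = e^(4t)(sin(5t)·(0,1) - cos(5t)·(1,3)).
General solution: K_1X_1 + K_2X_2.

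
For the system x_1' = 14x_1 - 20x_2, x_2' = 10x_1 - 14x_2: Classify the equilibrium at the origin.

center

A = [[14,-20],[10,-14]]; det(A-λI) = λ^2 + 4.
λ = 0 ± 2i: zero real part.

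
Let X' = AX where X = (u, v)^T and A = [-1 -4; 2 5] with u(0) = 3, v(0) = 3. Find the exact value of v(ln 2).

A = [[-1,-4],[2,5]]; eigenvalues λ = 3, 1.
Eigenvectors: (-1,1) for λ=3, (-2,1) for λ=1.
From the initial condition, c_1 = 9, c_2 = -6.
v(ln 2) = (9)(2^3)(1) + (-6)(2^1)(1) = 60.

60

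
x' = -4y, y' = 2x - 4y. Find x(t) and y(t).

Coefficient matrix A = [[0, -4], [2, -4]].
Characteristic polynomial det(A - λI) = λ^2 + 4λ + 8 = 0.
Eigenvalues λ = -2 ± 2i (complex conjugate pair).
For λ=-2+2i: an eigenvector is (-1,-1) - i(1,0) = (-1 - i, -1).
A real fundamental pair from Re and Im of e^((-2+2i)t)v: X_1 = e^(-2t)(cos(2t)·(-1,-1) + sin(2t)·(1,0)), X_2 = e^(-2t)(sin(2t)·(-1,-1) - cos(2t)·(1,0)).
General solution: c_1X_1 + c_2X_2.

x(t) = c_1e^(-2t)sin(2t) - c_1e^(-2t)cos(2t) - c_2e^(-2t)sin(2t) - c_2e^(-2t)cos(2t), y(t) = -c_1e^(-2t)cos(2t) - c_2e^(-2t)sin(2t)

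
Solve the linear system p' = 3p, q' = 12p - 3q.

Coefficient matrix A = [[3, 0], [12, -3]].
Characteristic polynomial det(A - λI) = λ^2 - 9 = 0.
Eigenvalues λ = -3, 3.
For λ=-3: (A-λI) row 1 is [6, 0], so an eigenvector is (0, -1).
For λ=3: (A-λI) row 2 is [12, -6], so an eigenvector is (-1, -2).
General solution: c_1e^(-3t)(0,-1) + c_2e^(3t)(-1,-2).

p(t) = -c_2e^(3t), q(t) = -c_1e^(-3t) - 2c_2e^(3t)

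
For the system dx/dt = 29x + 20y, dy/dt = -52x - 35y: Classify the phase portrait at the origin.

stable spiral

A = [[29,20],[-52,-35]]; det(A-λI) = λ^2 + 6λ + 25.
λ = -3 ± 4i: negative real part.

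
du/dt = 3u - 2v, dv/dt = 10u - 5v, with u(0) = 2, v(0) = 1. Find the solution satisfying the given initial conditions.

u(t) = 3e^(-t)sin(2t) + 2e^(-t)cos(2t), v(t) = 8e^(-t)sin(2t) + e^(-t)cos(2t)

Coefficient matrix A = [[3, -2], [10, -5]].
Characteristic polynomial det(A - λI) = λ^2 + 2λ + 5 = 0.
Eigenvalues λ = -1 ± 2i (complex conjugate pair).
For λ=-1+2i: an eigenvector is (-1,-2) - i(0,-1) = (-1, -2 + i).
A real fundamental pair from Re and Im of e^((-1+2i)t)v: X_1 = e^(-t)(cos(2t)·(-1,-2) + sin(2t)·(0,-1)), X_2 = e^(-t)(sin(2t)·(-1,-2) - cos(2t)·(0,-1)).
General solution: K_1X_1 + K_2X_2.
Applying u(0)=2, v(0)=1 gives K_1=-2, K_2=-3.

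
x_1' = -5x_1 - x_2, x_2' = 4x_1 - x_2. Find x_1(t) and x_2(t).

x_1(t) = c_1e^(-3t) + c_2te^(-3t) - c_2e^(-3t), x_2(t) = -2c_1e^(-3t) - 2c_2te^(-3t) + c_2e^(-3t)

Coefficient matrix A = [[-5, -1], [4, -1]].
Characteristic polynomial det(A - λI) = λ^2 + 6λ + 9 = 0.
Single eigenvalue λ = -3 with algebraic multiplicity 2.
Eigenvector v = (1,-2); generalized eigenvector w with (A-λI)w=v is (-1,1).
General solution: e^(-3t)[c_1·v + c_2·(t·v + w)].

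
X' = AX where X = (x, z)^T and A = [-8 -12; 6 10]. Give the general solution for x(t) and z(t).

x(t) = -C_1e^(4t) + 2C_2e^(-2t), z(t) = C_1e^(4t) - C_2e^(-2t)

Coefficient matrix A = [[-8, -12], [6, 10]].
Characteristic polynomial det(A - λI) = λ^2 - 2λ - 8 = 0.
Eigenvalues λ = 4, -2.
For λ=4: (A-λI) row 1 is [-12, -12], so an eigenvector is (-1, 1).
For λ=-2: (A-λI) row 1 is [-6, -12], so an eigenvector is (2, -1).
General solution: C_1e^(4t)(-1,1) + C_2e^(-2t)(2,-1).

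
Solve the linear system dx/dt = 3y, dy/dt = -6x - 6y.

Coefficient matrix A = [[0, 3], [-6, -6]].
Characteristic polynomial det(A - λI) = λ^2 + 6λ + 18 = 0.
Eigenvalues λ = -3 ± 3i (complex conjugate pair).
For λ=-3+3i: an eigenvector is (-1,1) - i(0,1) = (-1, 1 - i).
A real fundamental pair from Re and Im of e^((-3+3i)t)v: X_1 = e^(-3t)(cos(3t)·(-1,1) + sin(3t)·(0,1)), X_2 = e^(-3t)(sin(3t)·(-1,1) - cos(3t)·(0,1)).
General solution: c_1X_1 + c_2X_2.

x(t) = -c_1e^(-3t)cos(3t) - c_2e^(-3t)sin(3t), y(t) = c_1e^(-3t)sin(3t) + c_1e^(-3t)cos(3t) + c_2e^(-3t)sin(3t) - c_2e^(-3t)cos(3t)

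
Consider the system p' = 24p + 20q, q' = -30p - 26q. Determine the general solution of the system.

p(t) = 2c_1e^(-6t) - c_2e^(4t), q(t) = -3c_1e^(-6t) + c_2e^(4t)

Coefficient matrix A = [[24, 20], [-30, -26]].
Characteristic polynomial det(A - λI) = λ^2 + 2λ - 24 = 0.
Eigenvalues λ = -6, 4.
For λ=-6: (A-λI) row 1 is [30, 20], so an eigenvector is (2, -3).
For λ=4: (A-λI) row 1 is [20, 20], so an eigenvector is (-1, 1).
General solution: c_1e^(-6t)(2,-3) + c_2e^(4t)(-1,1).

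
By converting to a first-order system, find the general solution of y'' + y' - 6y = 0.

y(t) = c_1e^(2t) + c_2e^(-3t)

Let x_1 = y, x_2 = y'. Then x_1' = x_2 and x_2' = 6x_1 - x_2.
A = [[0,1],[6,-1]]; det(A-λI) = λ^2 + λ - 6.
Eigenvalues λ = 2, -3 with eigenvectors (1,2), (1,-3).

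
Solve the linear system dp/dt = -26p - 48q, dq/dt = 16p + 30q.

p(t) = 2c_1e^(-2t) + 3c_2e^(6t), q(t) = -c_1e^(-2t) - 2c_2e^(6t)

Coefficient matrix A = [[-26, -48], [16, 30]].
Characteristic polynomial det(A - λI) = λ^2 - 4λ - 12 = 0.
Eigenvalues λ = -2, 6.
For λ=-2: (A-λI) row 1 is [-24, -48], so an eigenvector is (2, -1).
For λ=6: (A-λI) row 1 is [-32, -48], so an eigenvector is (3, -2).
General solution: c_1e^(-2t)(2,-1) + c_2e^(6t)(3,-2).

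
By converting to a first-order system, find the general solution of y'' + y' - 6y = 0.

Let x_1 = y, x_2 = y'. Then x_1' = x_2 and x_2' = 6x_1 - x_2.
A = [[0,1],[6,-1]]; det(A-λI) = λ^2 + λ - 6.
Eigenvalues λ = 2, -3 with eigenvectors (1,2), (1,-3).

y(t) = C_1e^(2t) + C_2e^(-3t)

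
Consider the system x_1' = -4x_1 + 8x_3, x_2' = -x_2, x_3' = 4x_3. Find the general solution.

Coefficient matrix A = [[-4, 0, 8], [0, -1, 0], [0, 0, 4]].
det(A - λI) = 0 gives eigenvalues λ = -4, 4, -1.
For λ=-4: eigenvector (1,0,0).
For λ=4: eigenvector (1,0,1).
For λ=-1: eigenvector (0,1,0).
General solution: c_1e^(-4t)(1,0,0) + c_2e^(4t)(1,0,1) + c_3e^(-t)(0,1,0).

x_1(t) = c_1e^(-4t) + c_2e^(4t), x_2(t) = c_3e^(-t), x_3(t) = c_2e^(4t)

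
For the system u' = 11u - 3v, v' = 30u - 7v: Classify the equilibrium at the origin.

A = [[11,-3],[30,-7]]; det(A-λI) = λ^2 - 4λ + 13.
λ = 2 ± 3i: positive real part.

unstable spiral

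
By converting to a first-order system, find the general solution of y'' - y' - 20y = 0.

y(t) = K_1e^(-4t) + K_2e^(5t)

Let x_1 = y, x_2 = y'. Then x_1' = x_2 and x_2' = 20x_1 + x_2.
A = [[0,1],[20,1]]; det(A-λI) = λ^2 - λ - 20.
Eigenvalues λ = -4, 5 with eigenvectors (1,-4), (1,5).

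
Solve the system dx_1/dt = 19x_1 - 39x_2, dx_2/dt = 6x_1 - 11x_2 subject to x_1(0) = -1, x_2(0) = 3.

Coefficient matrix A = [[19, -39], [6, -11]].
Characteristic polynomial det(A - λI) = λ^2 - 8λ + 25 = 0.
Eigenvalues λ = 4 ± 3i (complex conjugate pair).
For λ=4+3i: an eigenvector is (2,1) - i(-3,-1) = (2 + 3i, 1 + i).
A real fundamental pair from Re and Im of e^((4+3i)t)v: X_1 = e^(4t)(cos(3t)·(2,1) + sin(3t)·(-3,-1)), X_2 = e^(4t)(sin(3t)·(2,1) - cos(3t)·(-3,-1)).
General solution: C_1X_1 + C_2X_2.
Applying x_1(0)=-1, x_2(0)=3 gives C_1=10, C_2=-7.

x_1(t) = -44e^(4t)sin(3t) - e^(4t)cos(3t), x_2(t) = -17e^(4t)sin(3t) + 3e^(4t)cos(3t)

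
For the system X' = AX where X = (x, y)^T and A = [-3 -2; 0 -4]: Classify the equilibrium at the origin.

stable node

A = [[-3,-2],[0,-4]]; det(A-λI) = λ^2 + 7λ + 12.
λ = -3, -4: both negative.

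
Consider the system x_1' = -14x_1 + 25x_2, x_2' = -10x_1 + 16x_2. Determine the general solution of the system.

x_1(t) = -C_1e^(t)sin(5t) + 2C_1e^(t)cos(5t) + 2C_2e^(t)sin(5t) + C_2e^(t)cos(5t), x_2(t) = -C_1e^(t)sin(5t) + C_1e^(t)cos(5t) + C_2e^(t)sin(5t) + C_2e^(t)cos(5t)

Coefficient matrix A = [[-14, 25], [-10, 16]].
Characteristic polynomial det(A - λI) = λ^2 - 2λ + 26 = 0.
Eigenvalues λ = 1 ± 5i (complex conjugate pair).
For λ=1+5i: an eigenvector is (2,1) - i(-1,-1) = (2 + i, 1 + i).
A real fundamental pair from Re and Im of e^((1+5i)t)v: X_1 = e^(t)(cos(5t)·(2,1) + sin(5t)·(-1,-1)), X_2 = e^(t)(sin(5t)·(2,1) - cos(5t)·(-1,-1)).
General solution: C_1X_1 + C_2X_2.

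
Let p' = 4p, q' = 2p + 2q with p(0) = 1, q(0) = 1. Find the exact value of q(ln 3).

81

A = [[4,0],[2,2]]; eigenvalues λ = 4, 2.
Eigenvectors: (1,1) for λ=4, (0,-1) for λ=2.
From the initial condition, c_1 = 1, c_2 = 0.
q(ln 3) = (1)(3^4)(1) + (0)(3^2)(-1) = 81.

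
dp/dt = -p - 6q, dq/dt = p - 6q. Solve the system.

Coefficient matrix A = [[-1, -6], [1, -6]].
Characteristic polynomial det(A - λI) = λ^2 + 7λ + 12 = 0.
Eigenvalues λ = -3, -4.
For λ=-3: (A-λI) row 1 is [2, -6], so an eigenvector is (-3, -1).
For λ=-4: (A-λI) row 1 is [3, -6], so an eigenvector is (-2, -1).
General solution: c_1e^(-3t)(-3,-1) + c_2e^(-4t)(-2,-1).

p(t) = -3c_1e^(-3t) - 2c_2e^(-4t), q(t) = -c_1e^(-3t) - c_2e^(-4t)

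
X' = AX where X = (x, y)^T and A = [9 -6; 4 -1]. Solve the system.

x(t) = -3C_1e^(5t) + C_2e^(3t), y(t) = -2C_1e^(5t) + C_2e^(3t)

Coefficient matrix A = [[9, -6], [4, -1]].
Characteristic polynomial det(A - λI) = λ^2 - 8λ + 15 = 0.
Eigenvalues λ = 5, 3.
For λ=5: (A-λI) row 1 is [4, -6], so an eigenvector is (-3, -2).
For λ=3: (A-λI) row 1 is [6, -6], so an eigenvector is (1, 1).
General solution: C_1e^(5t)(-3,-2) + C_2e^(3t)(1,1).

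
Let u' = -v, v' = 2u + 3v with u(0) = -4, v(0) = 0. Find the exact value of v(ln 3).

-48

A = [[0,-1],[2,3]]; eigenvalues λ = 1, 2.
Eigenvectors: (1,-1) for λ=1, (-1,2) for λ=2.
From the initial condition, c_1 = -8, c_2 = -4.
v(ln 3) = (-8)(3^1)(-1) + (-4)(3^2)(2) = -48.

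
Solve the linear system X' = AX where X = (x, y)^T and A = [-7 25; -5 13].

x(t) = C_1e^(3t)sin(5t) + 2C_1e^(3t)cos(5t) + 2C_2e^(3t)sin(5t) - C_2e^(3t)cos(5t), y(t) = C_1e^(3t)cos(5t) + C_2e^(3t)sin(5t)

Coefficient matrix A = [[-7, 25], [-5, 13]].
Characteristic polynomial det(A - λI) = λ^2 - 6λ + 34 = 0.
Eigenvalues λ = 3 ± 5i (complex conjugate pair).
For λ=3+5i: an eigenvector is (2,1) - i(1,0) = (2 - i, 1).
A real fundamental pair from Re and Im of e^((3+5i)t)v: X_1 = e^(3t)(cos(5t)·(2,1) + sin(5t)·(1,0)), X_2 = e^(3t)(sin(5t)·(2,1) - cos(5t)·(1,0)).
General solution: C_1X_1 + C_2X_2.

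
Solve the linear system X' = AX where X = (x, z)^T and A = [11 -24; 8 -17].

Coefficient matrix A = [[11, -24], [8, -17]].
Characteristic polynomial det(A - λI) = λ^2 + 6λ + 5 = 0.
Eigenvalues λ = -5, -1.
For λ=-5: (A-λI) row 1 is [16, -24], so an eigenvector is (-3, -2).
For λ=-1: (A-λI) row 1 is [12, -24], so an eigenvector is (2, 1).
General solution: C_1e^(-5t)(-3,-2) + C_2e^(-t)(2,1).

x(t) = -3C_1e^(-5t) + 2C_2e^(-t), z(t) = -2C_1e^(-5t) + C_2e^(-t)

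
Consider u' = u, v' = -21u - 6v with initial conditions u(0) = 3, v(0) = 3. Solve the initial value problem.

Coefficient matrix A = [[1, 0], [-21, -6]].
Characteristic polynomial det(A - λI) = λ^2 + 5λ - 6 = 0.
Eigenvalues λ = -6, 1.
For λ=-6: (A-λI) row 1 is [7, 0], so an eigenvector is (0, -1).
For λ=1: (A-λI) row 2 is [-21, -7], so an eigenvector is (1, -3).
General solution: K_1e^(-6t)(0,-1) + K_2e^(t)(1,-3).
Applying u(0)=3, v(0)=3 gives K_1=-12, K_2=3.

u(t) = 3e^(t), v(t) = -9e^(t) + 12e^(-6t)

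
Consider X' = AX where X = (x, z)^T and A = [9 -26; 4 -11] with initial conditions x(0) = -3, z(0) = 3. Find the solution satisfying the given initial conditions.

x(t) = -54e^(-t)sin(2t) - 3e^(-t)cos(2t), z(t) = -21e^(-t)sin(2t) + 3e^(-t)cos(2t)

Coefficient matrix A = [[9, -26], [4, -11]].
Characteristic polynomial det(A - λI) = λ^2 + 2λ + 5 = 0.
Eigenvalues λ = -1 ± 2i (complex conjugate pair).
For λ=-1+2i: an eigenvector is (-2,-1) - i(3,1) = (-2 - 3i, -1 - i).
A real fundamental pair from Re and Im of e^((-1+2i)t)v: X_1 = e^(-t)(cos(2t)·(-2,-1) + sin(2t)·(3,1)), X_2 = e^(-t)(sin(2t)·(-2,-1) - cos(2t)·(3,1)).
General solution: C_1X_1 + C_2X_2.
Applying x(0)=-3, z(0)=3 gives C_1=-12, C_2=9.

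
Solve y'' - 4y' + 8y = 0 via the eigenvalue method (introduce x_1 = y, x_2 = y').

Let x_1 = y, x_2 = y'. Then x_1' = x_2 and x_2' = -8x_1 + 4x_2.
A = [[0,1],[-8,4]]; det(A-λI) = λ^2 - 4λ + 8.
Eigenvalues λ = 2 ± 2i.

y(t) = K_1e^(2t)cos(2t) + K_2e^(2t)sin(2t)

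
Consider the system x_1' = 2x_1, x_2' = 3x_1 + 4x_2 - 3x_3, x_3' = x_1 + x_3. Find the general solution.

Coefficient matrix A = [[2, 0, 0], [3, 4, -3], [1, 0, 1]].
det(A - λI) = 0 gives eigenvalues λ = 2, 4, 1.
For λ=2: eigenvector (1,0,1).
For λ=4: eigenvector (0,1,0).
For λ=1: eigenvector (0,1,1).
General solution: K_1e^(2t)(1,0,1) + K_2e^(4t)(0,1,0) + K_3e^(t)(0,1,1).

x_1(t) = K_1e^(2t), x_2(t) = K_2e^(4t) + K_3e^(t), x_3(t) = K_1e^(2t) + K_3e^(t)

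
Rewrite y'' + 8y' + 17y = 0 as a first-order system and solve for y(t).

Let x_1 = y, x_2 = y'. Then x_1' = x_2 and x_2' = -17x_1 - 8x_2.
A = [[0,1],[-17,-8]]; det(A-λI) = λ^2 + 8λ + 17.
Eigenvalues λ = -4 ± i.

y(t) = C_1e^(-4t)cos(t) + C_2e^(-4t)sin(t)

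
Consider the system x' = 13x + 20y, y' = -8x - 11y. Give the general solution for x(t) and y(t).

Coefficient matrix A = [[13, 20], [-8, -11]].
Characteristic polynomial det(A - λI) = λ^2 - 2λ + 17 = 0.
Eigenvalues λ = 1 ± 4i (complex conjugate pair).
For λ=1+4i: an eigenvector is (-1,1) - i(2,-1) = (-1 - 2i, 1 + i).
A real fundamental pair from Re and Im of e^((1+4i)t)v: X_1 = e^(t)(cos(4t)·(-1,1) + sin(4t)·(2,-1)), X_2 = e^(t)(sin(4t)·(-1,1) - cos(4t)·(2,-1)).
General solution: K_1X_1 + K_2X_2.

x(t) = 2K_1e^(t)sin(4t) - K_1e^(t)cos(4t) - K_2e^(t)sin(4t) - 2K_2e^(t)cos(4t), y(t) = -K_1e^(t)sin(4t) + K_1e^(t)cos(4t) + K_2e^(t)sin(4t) + K_2e^(t)cos(4t)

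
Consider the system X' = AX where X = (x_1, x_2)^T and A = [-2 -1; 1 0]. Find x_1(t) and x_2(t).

Coefficient matrix A = [[-2, -1], [1, 0]].
Characteristic polynomial det(A - λI) = λ^2 + 2λ + 1 = 0.
Single eigenvalue λ = -1 with algebraic multiplicity 2.
Eigenvector v = (1,-1); generalized eigenvector w with (A-λI)w=v is (-1,0).
General solution: e^(-t)[C_1·v + C_2·(t·v + w)].

x_1(t) = C_1e^(-t) + C_2te^(-t) - C_2e^(-t), x_2(t) = -C_1e^(-t) - C_2te^(-t)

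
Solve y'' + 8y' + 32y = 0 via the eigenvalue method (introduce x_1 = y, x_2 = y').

Let x_1 = y, x_2 = y'. Then x_1' = x_2 and x_2' = -32x_1 - 8x_2.
A = [[0,1],[-32,-8]]; det(A-λI) = λ^2 + 8λ + 32.
Eigenvalues λ = -4 ± 4i.

y(t) = K_1e^(-4t)cos(4t) + K_2e^(-4t)sin(4t)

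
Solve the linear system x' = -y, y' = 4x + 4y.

x(t) = -c_1e^(2t) - c_2te^(2t) + 2c_2e^(2t), y(t) = 2c_1e^(2t) + 2c_2te^(2t) - 3c_2e^(2t)

Coefficient matrix A = [[0, -1], [4, 4]].
Characteristic polynomial det(A - λI) = λ^2 - 4λ + 4 = 0.
Single eigenvalue λ = 2 with algebraic multiplicity 2.
Eigenvector v = (-1,2); generalized eigenvector w with (A-λI)w=v is (2,-3).
General solution: e^(2t)[c_1·v + c_2·(t·v + w)].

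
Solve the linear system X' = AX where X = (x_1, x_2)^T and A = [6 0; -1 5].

x_1(t) = C_2e^(6t), x_2(t) = C_1e^(5t) - C_2e^(6t)

Coefficient matrix A = [[6, 0], [-1, 5]].
Characteristic polynomial det(A - λI) = λ^2 - 11λ + 30 = 0.
Eigenvalues λ = 5, 6.
For λ=5: (A-λI) row 1 is [1, 0], so an eigenvector is (0, 1).
For λ=6: (A-λI) row 2 is [-1, -1], so an eigenvector is (1, -1).
General solution: C_1e^(5t)(0,1) + C_2e^(6t)(1,-1).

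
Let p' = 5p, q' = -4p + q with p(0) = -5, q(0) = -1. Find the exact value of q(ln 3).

A = [[5,0],[-4,1]]; eigenvalues λ = 5, 1.
Eigenvectors: (1,-1) for λ=5, (0,-1) for λ=1.
From the initial condition, c_1 = -5, c_2 = 6.
q(ln 3) = (-5)(3^5)(-1) + (6)(3^1)(-1) = 1197.

1197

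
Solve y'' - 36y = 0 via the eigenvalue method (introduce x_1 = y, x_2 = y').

y(t) = C_1e^(-6t) + C_2e^(6t)

Let x_1 = y, x_2 = y'. Then x_1' = x_2 and x_2' = 36x_1.
A = [[0,1],[36,0]]; det(A-λI) = λ^2 - 36.
Eigenvalues λ = -6, 6 with eigenvectors (1,-6), (1,6).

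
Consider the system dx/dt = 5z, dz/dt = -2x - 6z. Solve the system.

x(t) = 2C_1e^(-3t)sin(t) - C_1e^(-3t)cos(t) - C_2e^(-3t)sin(t) - 2C_2e^(-3t)cos(t), z(t) = -C_1e^(-3t)sin(t) + C_1e^(-3t)cos(t) + C_2e^(-3t)sin(t) + C_2e^(-3t)cos(t)

Coefficient matrix A = [[0, 5], [-2, -6]].
Characteristic polynomial det(A - λI) = λ^2 + 6λ + 10 = 0.
Eigenvalues λ = -3 ± i (complex conjugate pair).
For λ=-3+i: an eigenvector is (-1,1) - i(2,-1) = (-1 - 2i, 1 + i).
A real fundamental pair from Re and Im of e^((-3+i)t)v: X_1 = e^(-3t)(cos(t)·(-1,1) + sin(t)·(2,-1)), X_2 = e^(-3t)(sin(t)·(-1,1) - cos(t)·(2,-1)).
General solution: C_1X_1 + C_2X_2.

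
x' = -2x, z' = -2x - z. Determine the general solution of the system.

Coefficient matrix A = [[-2, 0], [-2, -1]].
Characteristic polynomial det(A - λI) = λ^2 + 3λ + 2 = 0.
Eigenvalues λ = -2, -1.
For λ=-2: (A-λI) row 2 is [-2, 1], so an eigenvector is (-1, -2).
For λ=-1: (A-λI) row 1 is [-1, 0], so an eigenvector is (0, 1).
General solution: C_1e^(-2t)(-1,-2) + C_2e^(-t)(0,1).

x(t) = -C_1e^(-2t), z(t) = -2C_1e^(-2t) + C_2e^(-t)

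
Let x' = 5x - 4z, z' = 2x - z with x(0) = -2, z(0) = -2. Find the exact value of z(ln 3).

A = [[5,-4],[2,-1]]; eigenvalues λ = 1, 3.
Eigenvectors: (-1,-1) for λ=1, (2,1) for λ=3.
From the initial condition, c_1 = 2, c_2 = 0.
z(ln 3) = (2)(3^1)(-1) + (0)(3^3)(1) = -6.

-6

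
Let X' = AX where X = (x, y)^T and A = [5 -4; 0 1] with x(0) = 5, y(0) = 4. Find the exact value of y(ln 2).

8

A = [[5,-4],[0,1]]; eigenvalues λ = 5, 1.
Eigenvectors: (-1,0) for λ=5, (1,1) for λ=1.
From the initial condition, c_1 = -1, c_2 = 4.
y(ln 2) = (-1)(2^5)(0) + (4)(2^1)(1) = 8.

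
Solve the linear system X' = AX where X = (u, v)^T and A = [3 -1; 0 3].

Coefficient matrix A = [[3, -1], [0, 3]].
Characteristic polynomial det(A - λI) = λ^2 - 6λ + 9 = 0.
Single eigenvalue λ = 3 with algebraic multiplicity 2.
Eigenvector v = (-1,0); generalized eigenvector w with (A-λI)w=v is (3,1).
General solution: e^(3t)[K_1·v + K_2·(t·v + w)].

u(t) = -K_1e^(3t) - K_2te^(3t) + 3K_2e^(3t), v(t) = K_2e^(3t)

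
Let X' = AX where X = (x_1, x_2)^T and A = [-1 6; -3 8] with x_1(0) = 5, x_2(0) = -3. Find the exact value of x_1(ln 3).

A = [[-1,6],[-3,8]]; eigenvalues λ = 5, 2.
Eigenvectors: (1,1) for λ=5, (2,1) for λ=2.
From the initial condition, c_1 = -11, c_2 = 8.
x_1(ln 3) = (-11)(3^5)(1) + (8)(3^2)(2) = -2529.

-2529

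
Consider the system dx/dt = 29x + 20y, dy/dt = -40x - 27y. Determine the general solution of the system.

x(t) = -c_1e^(t)sin(4t) + 2c_1e^(t)cos(4t) + 2c_2e^(t)sin(4t) + c_2e^(t)cos(4t), y(t) = c_1e^(t)sin(4t) - 3c_1e^(t)cos(4t) - 3c_2e^(t)sin(4t) - c_2e^(t)cos(4t)

Coefficient matrix A = [[29, 20], [-40, -27]].
Characteristic polynomial det(A - λI) = λ^2 - 2λ + 17 = 0.
Eigenvalues λ = 1 ± 4i (complex conjugate pair).
For λ=1+4i: an eigenvector is (2,-3) - i(-1,1) = (2 + i, -3 - i).
A real fundamental pair from Re and Im of e^((1+4i)t)v: X_1 = e^(t)(cos(4t)·(2,-3) + sin(4t)·(-1,1)), X_2 = e^(t)(sin(4t)·(2,-3) - cos(4t)·(-1,1)).
General solution: c_1X_1 + c_2X_2.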